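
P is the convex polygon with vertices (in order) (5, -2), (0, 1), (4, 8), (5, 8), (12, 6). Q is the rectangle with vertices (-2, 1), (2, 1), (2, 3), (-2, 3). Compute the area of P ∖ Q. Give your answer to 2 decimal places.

|P| = 63.5, |P∩Q| = 2.8571.
|P ∖ Q| = |P| − |P∩Q| = 63.5 − 2.8571 = 60.64.

60.64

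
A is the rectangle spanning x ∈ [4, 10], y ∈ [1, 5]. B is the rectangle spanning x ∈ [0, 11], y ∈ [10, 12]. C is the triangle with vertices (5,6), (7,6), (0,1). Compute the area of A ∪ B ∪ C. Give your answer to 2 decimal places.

50.09

By inclusion–exclusion:
Individual areas: |A| = 24, |B| = 22, |C| = 5.
|A∩B| = 0 (no overlap).
|A∩C| = 0.9143.
|B∩C| = 0.
|A∩B∩C| = 0.
|A ∪ B ∪ C| = 51 − 0.9143 + 0 = 50.09.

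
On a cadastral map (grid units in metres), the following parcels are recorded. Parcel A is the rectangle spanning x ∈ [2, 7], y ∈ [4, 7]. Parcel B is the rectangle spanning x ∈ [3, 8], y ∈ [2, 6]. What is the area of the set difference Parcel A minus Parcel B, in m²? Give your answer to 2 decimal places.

7.00

|Parcel A∩Parcel B|: x∈[3,7], y∈[4,6] → 4·2 = 8.
|Parcel A| = 15.
|Parcel A ∖ Parcel B| = |Parcel A| − |Parcel A∩Parcel B| = 15 − 8 = 7.00.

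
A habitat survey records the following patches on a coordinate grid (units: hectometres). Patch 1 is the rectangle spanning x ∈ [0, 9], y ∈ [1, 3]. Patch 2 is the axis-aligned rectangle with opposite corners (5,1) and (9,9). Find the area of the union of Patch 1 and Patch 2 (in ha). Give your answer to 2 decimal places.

By inclusion–exclusion:
Individual areas: |Patch 1| = 18, |Patch 2| = 32.
|Patch 1∩Patch 2|: x∈[5,9], y∈[1,3] → 4·2 = 8.
|Patch 1 ∪ Patch 2| = 50 − 8 = 42.00.

42.00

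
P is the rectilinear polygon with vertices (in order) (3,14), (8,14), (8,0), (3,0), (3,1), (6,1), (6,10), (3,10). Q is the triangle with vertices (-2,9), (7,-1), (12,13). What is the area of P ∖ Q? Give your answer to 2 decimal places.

17.51

|P| = 43, |P∩Q| = 25.4857.
|P ∖ Q| = |P| − |P∩Q| = 43 − 25.4857 = 17.51.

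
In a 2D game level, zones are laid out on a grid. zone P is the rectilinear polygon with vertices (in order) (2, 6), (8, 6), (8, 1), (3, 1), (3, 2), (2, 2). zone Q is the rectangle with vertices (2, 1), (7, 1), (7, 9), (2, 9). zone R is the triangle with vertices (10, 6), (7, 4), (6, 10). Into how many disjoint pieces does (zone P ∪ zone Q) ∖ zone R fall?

1

(zone P ∪ zone Q) ∖ zone R is a single connected region.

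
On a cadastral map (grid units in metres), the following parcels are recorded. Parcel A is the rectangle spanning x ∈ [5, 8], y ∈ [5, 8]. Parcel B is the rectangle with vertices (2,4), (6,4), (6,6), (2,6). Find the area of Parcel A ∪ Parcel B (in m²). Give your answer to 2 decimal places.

By inclusion–exclusion:
Individual areas: |Parcel A| = 9, |Parcel B| = 8.
|Parcel A∩Parcel B|: x∈[5,6], y∈[5,6] → 1·1 = 1.
|Parcel A ∪ Parcel B| = 17 − 1 = 16.00.

16.00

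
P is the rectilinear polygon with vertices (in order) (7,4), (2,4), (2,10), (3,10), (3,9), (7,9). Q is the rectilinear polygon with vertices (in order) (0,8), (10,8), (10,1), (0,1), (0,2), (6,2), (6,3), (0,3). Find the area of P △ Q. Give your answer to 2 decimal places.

|P| = 26, |Q| = 64, |P∩Q| = 20.
|P △ Q| = |P| + |Q| − 2·|P∩Q| = 26 + 64 − 40 = 50.00.

50.00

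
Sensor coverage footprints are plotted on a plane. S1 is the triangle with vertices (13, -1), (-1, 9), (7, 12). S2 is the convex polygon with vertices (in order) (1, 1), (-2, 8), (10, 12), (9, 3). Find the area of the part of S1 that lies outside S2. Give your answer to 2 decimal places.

17.98

|S1| = 61, |S1∩S2| = 43.0243.
|S1 ∖ S2| = |S1| − |S1∩S2| = 61 − 43.0243 = 17.98.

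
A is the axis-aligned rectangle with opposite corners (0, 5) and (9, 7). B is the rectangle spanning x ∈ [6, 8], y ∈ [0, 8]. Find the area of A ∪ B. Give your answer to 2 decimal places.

By inclusion–exclusion:
Individual areas: |A| = 18, |B| = 16.
|A∩B|: x∈[6,8], y∈[5,7] → 2·2 = 4.
|A ∪ B| = 34 − 4 = 30.00.

30.00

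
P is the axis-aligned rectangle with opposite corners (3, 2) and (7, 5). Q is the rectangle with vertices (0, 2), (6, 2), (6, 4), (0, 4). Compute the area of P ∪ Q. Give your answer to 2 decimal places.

18.00

By inclusion–exclusion:
Individual areas: |P| = 12, |Q| = 12.
|P∩Q|: x∈[3,6], y∈[2,4] → 3·2 = 6.
|P ∪ Q| = 24 − 6 = 18.00.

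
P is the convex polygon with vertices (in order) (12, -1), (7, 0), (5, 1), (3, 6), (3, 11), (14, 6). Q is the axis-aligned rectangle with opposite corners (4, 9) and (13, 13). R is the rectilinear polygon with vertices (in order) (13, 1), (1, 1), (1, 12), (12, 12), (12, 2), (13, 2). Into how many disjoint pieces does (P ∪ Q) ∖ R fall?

3

(P ∪ Q) ∖ R splits into 3 disjoint pieces (area 9.0714, area 12, area 6.6234).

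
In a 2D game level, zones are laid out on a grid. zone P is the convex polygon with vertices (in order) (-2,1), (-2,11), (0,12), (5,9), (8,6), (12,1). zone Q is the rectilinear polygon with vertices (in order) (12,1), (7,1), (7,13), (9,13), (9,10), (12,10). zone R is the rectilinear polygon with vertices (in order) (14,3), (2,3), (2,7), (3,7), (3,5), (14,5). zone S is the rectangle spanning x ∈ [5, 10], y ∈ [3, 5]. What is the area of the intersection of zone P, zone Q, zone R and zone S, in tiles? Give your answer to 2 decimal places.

5.10

The intersection is the polygon with vertices (7,3), (7,5), (8.8,5), (10,3.5), (10,3).
By the shoelace formula its area is 5.10.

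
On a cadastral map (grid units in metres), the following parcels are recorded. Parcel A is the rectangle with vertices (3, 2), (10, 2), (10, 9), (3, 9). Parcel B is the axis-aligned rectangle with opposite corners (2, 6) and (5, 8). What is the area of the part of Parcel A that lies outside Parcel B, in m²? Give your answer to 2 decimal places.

45.00

|Parcel A∩Parcel B|: x∈[3,5], y∈[6,8] → 2·2 = 4.
|Parcel A| = 49.
|Parcel A ∖ Parcel B| = |Parcel A| − |Parcel A∩Parcel B| = 49 − 4 = 45.00.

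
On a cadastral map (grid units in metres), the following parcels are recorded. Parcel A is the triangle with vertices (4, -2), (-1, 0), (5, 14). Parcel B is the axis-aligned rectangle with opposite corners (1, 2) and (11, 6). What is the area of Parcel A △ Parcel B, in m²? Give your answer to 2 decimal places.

54.76

|Parcel A| = 41, |Parcel B| = 40, |Parcel A∩Parcel B| = 13.119.
|Parcel A △ Parcel B| = |Parcel A| + |Parcel B| − 2·|Parcel A∩Parcel B| = 41 + 40 − 26.2381 = 54.76.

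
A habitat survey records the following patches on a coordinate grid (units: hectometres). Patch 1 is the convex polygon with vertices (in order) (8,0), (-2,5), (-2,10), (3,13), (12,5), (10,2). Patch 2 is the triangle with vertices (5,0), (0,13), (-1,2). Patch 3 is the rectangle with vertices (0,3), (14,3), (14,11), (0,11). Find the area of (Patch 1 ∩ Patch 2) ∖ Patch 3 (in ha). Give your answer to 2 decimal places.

|Patch 1 ∩ Patch 2| = 22.1454.
|(Patch 1 ∩ Patch 2) ∩ Patch 3| = 17.4615.
|(Patch 1 ∩ Patch 2) ∖ Patch 3| = 22.1454 − 17.4615 = 4.68.

4.68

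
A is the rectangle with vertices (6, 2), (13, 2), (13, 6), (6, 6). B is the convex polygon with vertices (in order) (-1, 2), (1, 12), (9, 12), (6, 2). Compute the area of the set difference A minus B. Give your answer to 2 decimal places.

|A| = 28, |A∩B| = 2.4.
|A ∖ B| = |A| − |A∩B| = 28 − 2.4 = 25.60.

25.60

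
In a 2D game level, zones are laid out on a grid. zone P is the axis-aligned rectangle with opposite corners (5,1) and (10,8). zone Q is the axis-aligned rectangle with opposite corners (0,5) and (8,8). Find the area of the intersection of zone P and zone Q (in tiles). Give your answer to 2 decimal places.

|zone P∩zone Q|: x∈[5,8], y∈[5,8] → 3·3 = 9.

9.00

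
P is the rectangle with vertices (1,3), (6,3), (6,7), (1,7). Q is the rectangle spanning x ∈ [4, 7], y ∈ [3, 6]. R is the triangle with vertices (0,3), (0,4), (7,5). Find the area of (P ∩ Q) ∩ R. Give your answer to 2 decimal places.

The region (P ∩ Q) ∩ R is the polygon with vertices (4,4.571), (6,4.857), (6,4.714), (4,4.143).
By the shoelace formula its area is 0.57.

0.57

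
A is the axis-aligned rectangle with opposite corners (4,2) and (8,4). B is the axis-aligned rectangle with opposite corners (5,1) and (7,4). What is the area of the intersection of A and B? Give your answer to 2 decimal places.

4.00

|A∩B|: x∈[5,7], y∈[2,4] → 2·2 = 4.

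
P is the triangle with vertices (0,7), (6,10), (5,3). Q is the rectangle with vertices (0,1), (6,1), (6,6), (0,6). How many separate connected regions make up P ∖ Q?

1

P ∖ Q is a single connected region.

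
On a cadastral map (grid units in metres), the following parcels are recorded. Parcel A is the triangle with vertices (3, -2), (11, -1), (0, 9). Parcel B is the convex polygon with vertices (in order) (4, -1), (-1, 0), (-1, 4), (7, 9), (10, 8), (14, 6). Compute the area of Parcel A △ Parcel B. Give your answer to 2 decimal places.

|Parcel A| = 45.5, |Parcel B| = 83, |Parcel A∩Parcel B| = 27.4946.
|Parcel A △ Parcel B| = |Parcel A| + |Parcel B| − 2·|Parcel A∩Parcel B| = 45.5 + 83 − 54.9892 = 73.51.

73.51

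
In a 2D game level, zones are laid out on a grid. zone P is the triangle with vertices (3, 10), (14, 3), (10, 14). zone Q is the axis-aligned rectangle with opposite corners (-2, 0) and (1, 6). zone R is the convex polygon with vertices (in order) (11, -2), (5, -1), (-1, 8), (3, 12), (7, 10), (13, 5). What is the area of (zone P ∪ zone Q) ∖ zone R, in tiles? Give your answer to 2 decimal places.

|zone P ∪ zone Q| = 64.5.
|(zone P ∪ zone Q) ∩ zone R| = 19.0601.
|(zone P ∪ zone Q) ∖ zone R| = 64.5 − 19.0601 = 45.44.

45.44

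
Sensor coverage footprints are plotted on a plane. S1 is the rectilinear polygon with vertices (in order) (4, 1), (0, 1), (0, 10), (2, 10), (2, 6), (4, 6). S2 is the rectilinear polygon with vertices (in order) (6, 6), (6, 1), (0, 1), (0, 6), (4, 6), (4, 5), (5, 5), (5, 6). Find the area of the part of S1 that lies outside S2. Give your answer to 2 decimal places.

|S1| = 28, |S1∩S2| = 20.
|S1 ∖ S2| = |S1| − |S1∩S2| = 28 − 20 = 8.00.

8.00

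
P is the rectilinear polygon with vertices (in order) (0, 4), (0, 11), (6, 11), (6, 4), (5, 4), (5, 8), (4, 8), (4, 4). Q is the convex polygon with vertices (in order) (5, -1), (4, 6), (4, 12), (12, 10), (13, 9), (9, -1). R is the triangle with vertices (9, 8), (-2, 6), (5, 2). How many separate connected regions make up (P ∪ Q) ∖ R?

2

(P ∪ Q) ∖ R splits into 2 disjoint pieces (area 85.5636, area 0.6429).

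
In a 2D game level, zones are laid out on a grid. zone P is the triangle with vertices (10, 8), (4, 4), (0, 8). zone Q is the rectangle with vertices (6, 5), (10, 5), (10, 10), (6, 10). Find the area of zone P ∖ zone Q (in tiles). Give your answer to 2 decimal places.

|zone P| = 20, |zone P∩zone Q| = 5.3333.
|zone P ∖ zone Q| = |zone P| − |zone P∩zone Q| = 20 − 5.3333 = 14.67.

14.67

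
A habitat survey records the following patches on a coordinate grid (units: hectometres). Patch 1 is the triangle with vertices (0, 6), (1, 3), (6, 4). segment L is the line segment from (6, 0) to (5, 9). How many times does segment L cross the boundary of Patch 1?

The segment meets the boundary at (5.538,4.154), (5.565,3.913).

2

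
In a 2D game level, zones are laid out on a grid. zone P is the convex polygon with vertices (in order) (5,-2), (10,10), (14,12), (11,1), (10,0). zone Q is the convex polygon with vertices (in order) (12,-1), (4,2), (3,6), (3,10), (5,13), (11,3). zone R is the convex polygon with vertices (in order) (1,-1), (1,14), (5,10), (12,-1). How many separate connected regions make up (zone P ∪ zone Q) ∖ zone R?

(zone P ∪ zone Q) ∖ zone R splits into 2 disjoint pieces (area 43.2031, area 1.0417).

2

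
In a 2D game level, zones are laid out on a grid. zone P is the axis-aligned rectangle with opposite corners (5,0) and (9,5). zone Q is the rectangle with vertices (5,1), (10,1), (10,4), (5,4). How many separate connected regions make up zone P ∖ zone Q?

zone P ∖ zone Q splits into 2 disjoint pieces (area 4, area 4).

2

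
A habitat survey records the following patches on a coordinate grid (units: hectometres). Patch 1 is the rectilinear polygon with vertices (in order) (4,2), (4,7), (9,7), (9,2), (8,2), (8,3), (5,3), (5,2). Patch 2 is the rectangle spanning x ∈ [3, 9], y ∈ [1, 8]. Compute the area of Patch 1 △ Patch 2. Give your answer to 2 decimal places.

|Patch 1| = 22, |Patch 2| = 42, |Patch 1∩Patch 2| = 22.
|Patch 1 △ Patch 2| = |Patch 1| + |Patch 2| − 2·|Patch 1∩Patch 2| = 22 + 42 − 44 = 20.00.

20.00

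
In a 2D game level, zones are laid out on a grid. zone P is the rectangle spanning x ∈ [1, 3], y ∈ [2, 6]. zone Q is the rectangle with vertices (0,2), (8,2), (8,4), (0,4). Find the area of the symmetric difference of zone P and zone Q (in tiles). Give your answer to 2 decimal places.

|zone P∩zone Q|: x∈[1,3], y∈[2,4] → 2·2 = 4.
|zone P △ zone Q| = |zone P| + |zone Q| − 2·|zone P∩zone Q| = 8 + 16 − 8 = 16.00.

16.00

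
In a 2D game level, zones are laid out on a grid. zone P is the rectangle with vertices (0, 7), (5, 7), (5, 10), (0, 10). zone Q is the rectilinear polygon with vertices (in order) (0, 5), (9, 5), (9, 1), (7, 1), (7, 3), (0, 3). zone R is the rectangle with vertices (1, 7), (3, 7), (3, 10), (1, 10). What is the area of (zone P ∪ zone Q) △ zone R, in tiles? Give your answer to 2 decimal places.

31.00

|zone P ∪ zone Q| = 37.
|(zone P ∪ zone Q) ∩ zone R| = 6.
|(zone P ∪ zone Q) △ zone R| = 37 + 6 − 12 = 31.00.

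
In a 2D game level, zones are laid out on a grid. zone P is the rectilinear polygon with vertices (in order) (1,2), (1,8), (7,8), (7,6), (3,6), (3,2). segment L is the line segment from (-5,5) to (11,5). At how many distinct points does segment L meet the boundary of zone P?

The segment meets the boundary at (3,5), (1,5).

2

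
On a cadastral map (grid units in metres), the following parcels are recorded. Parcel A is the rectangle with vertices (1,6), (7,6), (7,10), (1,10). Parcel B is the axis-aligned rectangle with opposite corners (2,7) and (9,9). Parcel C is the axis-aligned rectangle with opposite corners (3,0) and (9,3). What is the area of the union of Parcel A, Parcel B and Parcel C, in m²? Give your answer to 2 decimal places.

46.00

By inclusion–exclusion:
Individual areas: |Parcel A| = 24, |Parcel B| = 14, |Parcel C| = 18.
|Parcel A∩Parcel B|: x∈[2,7], y∈[7,9] → 5·2 = 10.
|Parcel A∩Parcel C| = 0 (no overlap).
|Parcel B∩Parcel C| = 0 (no overlap).
|Parcel A∩Parcel B∩Parcel C| = 0.
|Parcel A ∪ Parcel B ∪ Parcel C| = 56 − 10 + 0 = 46.00.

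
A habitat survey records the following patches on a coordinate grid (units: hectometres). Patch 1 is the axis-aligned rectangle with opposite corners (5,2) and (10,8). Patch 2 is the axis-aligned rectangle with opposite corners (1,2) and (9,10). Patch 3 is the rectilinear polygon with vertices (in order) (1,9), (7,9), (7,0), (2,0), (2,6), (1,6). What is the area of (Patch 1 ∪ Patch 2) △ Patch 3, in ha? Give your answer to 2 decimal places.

42.00

|Patch 1 ∪ Patch 2| = 70.
|(Patch 1 ∪ Patch 2) ∩ Patch 3| = 38.
|(Patch 1 ∪ Patch 2) △ Patch 3| = 70 + 48 − 76 = 42.00.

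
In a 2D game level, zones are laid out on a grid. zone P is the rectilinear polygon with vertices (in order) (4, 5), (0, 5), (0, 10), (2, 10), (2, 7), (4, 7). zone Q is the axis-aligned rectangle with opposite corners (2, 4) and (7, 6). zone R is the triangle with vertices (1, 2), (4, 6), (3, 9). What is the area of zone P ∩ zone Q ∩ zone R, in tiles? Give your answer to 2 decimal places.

The intersection is the polygon with vertices (2,5.5), (2.143,6), (4,6), (3.25,5), (2,5).
By the shoelace formula its area is 1.59.

1.59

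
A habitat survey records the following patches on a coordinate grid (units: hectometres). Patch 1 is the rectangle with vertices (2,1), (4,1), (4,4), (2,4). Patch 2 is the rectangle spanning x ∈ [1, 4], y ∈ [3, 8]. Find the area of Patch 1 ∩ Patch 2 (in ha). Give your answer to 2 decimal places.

2.00

|Patch 1∩Patch 2|: x∈[2,4], y∈[3,4] → 2·1 = 2.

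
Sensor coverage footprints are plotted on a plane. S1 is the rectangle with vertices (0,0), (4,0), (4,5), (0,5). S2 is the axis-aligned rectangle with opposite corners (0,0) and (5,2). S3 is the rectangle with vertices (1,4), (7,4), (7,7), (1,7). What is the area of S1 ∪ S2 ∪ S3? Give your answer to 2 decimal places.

37.00

By inclusion–exclusion:
Individual areas: |S1| = 20, |S2| = 10, |S3| = 18.
|S1∩S2|: x∈[0,4], y∈[0,2] → 4·2 = 8.
|S1∩S3|: x∈[1,4], y∈[4,5] → 3·1 = 3.
|S2∩S3| = 0 (no overlap).
|S1∩S2∩S3| = 0.
|S1 ∪ S2 ∪ S3| = 48 − 11 + 0 = 37.00.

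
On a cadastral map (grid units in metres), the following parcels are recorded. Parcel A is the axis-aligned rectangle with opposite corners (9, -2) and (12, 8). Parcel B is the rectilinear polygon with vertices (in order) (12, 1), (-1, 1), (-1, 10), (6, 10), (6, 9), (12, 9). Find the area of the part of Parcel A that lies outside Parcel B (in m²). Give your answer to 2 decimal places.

|Parcel A| = 30, |Parcel A∩Parcel B| = 21.
|Parcel A ∖ Parcel B| = |Parcel A| − |Parcel A∩Parcel B| = 30 − 21 = 9.00.

9.00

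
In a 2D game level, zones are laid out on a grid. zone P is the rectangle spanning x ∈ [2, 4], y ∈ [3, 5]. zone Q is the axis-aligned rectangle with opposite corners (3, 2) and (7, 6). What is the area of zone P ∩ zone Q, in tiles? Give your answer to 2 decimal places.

|zone P∩zone Q|: x∈[3,4], y∈[3,5] → 1·2 = 2.

2.00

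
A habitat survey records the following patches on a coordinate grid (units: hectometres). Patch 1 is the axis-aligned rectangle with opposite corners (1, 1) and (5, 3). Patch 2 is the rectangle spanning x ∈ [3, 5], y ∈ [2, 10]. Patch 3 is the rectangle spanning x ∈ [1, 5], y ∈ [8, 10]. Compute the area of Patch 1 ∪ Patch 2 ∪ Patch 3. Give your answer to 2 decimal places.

By inclusion–exclusion:
Individual areas: |Patch 1| = 8, |Patch 2| = 16, |Patch 3| = 8.
|Patch 1∩Patch 2|: x∈[3,5], y∈[2,3] → 2·1 = 2.
|Patch 1∩Patch 3| = 0 (no overlap).
|Patch 2∩Patch 3|: x∈[3,5], y∈[8,10] → 2·2 = 4.
|Patch 1∩Patch 2∩Patch 3| = 0.
|Patch 1 ∪ Patch 2 ∪ Patch 3| = 32 − 6 + 0 = 26.00.

26.00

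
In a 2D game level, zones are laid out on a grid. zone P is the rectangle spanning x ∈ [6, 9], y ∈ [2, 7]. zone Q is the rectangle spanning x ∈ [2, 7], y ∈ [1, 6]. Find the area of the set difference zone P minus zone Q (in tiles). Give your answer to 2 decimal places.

11.00

|zone P∩zone Q|: x∈[6,7], y∈[2,6] → 1·4 = 4.
|zone P| = 15.
|zone P ∖ zone Q| = |zone P| − |zone P∩zone Q| = 15 − 4 = 11.00.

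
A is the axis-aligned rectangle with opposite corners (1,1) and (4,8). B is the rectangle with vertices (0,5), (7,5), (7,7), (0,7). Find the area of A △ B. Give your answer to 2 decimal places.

23.00

|A∩B|: x∈[1,4], y∈[5,7] → 3·2 = 6.
|A △ B| = |A| + |B| − 2·|A∩B| = 21 + 14 − 12 = 23.00.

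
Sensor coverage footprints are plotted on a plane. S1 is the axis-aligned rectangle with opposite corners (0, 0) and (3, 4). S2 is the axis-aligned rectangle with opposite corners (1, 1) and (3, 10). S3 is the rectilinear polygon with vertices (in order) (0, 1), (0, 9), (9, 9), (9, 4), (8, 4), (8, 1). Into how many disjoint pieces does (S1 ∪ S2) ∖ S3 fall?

(S1 ∪ S2) ∖ S3 splits into 2 disjoint pieces (area 3, area 2).

2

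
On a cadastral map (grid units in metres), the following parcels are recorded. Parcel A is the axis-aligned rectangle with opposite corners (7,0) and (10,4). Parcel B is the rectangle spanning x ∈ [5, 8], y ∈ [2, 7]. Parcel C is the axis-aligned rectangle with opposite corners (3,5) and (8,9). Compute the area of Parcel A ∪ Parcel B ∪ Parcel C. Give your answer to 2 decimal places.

By inclusion–exclusion:
Individual areas: |Parcel A| = 12, |Parcel B| = 15, |Parcel C| = 20.
|Parcel A∩Parcel B|: x∈[7,8], y∈[2,4] → 1·2 = 2.
|Parcel A∩Parcel C| = 0 (no overlap).
|Parcel B∩Parcel C|: x∈[5,8], y∈[5,7] → 3·2 = 6.
|Parcel A∩Parcel B∩Parcel C| = 0.
|Parcel A ∪ Parcel B ∪ Parcel C| = 47 − 8 + 0 = 39.00.

39.00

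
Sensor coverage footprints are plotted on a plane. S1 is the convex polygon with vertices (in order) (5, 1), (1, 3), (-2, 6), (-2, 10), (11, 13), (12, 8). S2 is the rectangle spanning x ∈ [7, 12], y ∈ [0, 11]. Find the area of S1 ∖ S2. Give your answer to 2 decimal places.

80.40

|S1| = 107, |S1∩S2| = 26.6.
|S1 ∖ S2| = |S1| − |S1∩S2| = 107 − 26.6 = 80.40.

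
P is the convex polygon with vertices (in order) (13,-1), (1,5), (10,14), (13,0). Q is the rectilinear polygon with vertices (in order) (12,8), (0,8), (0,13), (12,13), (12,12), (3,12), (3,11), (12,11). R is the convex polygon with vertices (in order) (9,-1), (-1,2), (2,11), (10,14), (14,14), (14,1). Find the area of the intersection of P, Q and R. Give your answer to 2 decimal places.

18.21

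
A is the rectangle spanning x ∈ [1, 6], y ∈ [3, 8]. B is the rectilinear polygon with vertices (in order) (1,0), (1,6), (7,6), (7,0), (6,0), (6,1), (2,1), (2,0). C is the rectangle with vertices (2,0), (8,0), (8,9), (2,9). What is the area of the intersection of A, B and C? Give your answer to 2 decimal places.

The intersection is the polygon with vertices (2,3), (2,6), (6,6), (6,3).
By the shoelace formula its area is 12.00.

12.00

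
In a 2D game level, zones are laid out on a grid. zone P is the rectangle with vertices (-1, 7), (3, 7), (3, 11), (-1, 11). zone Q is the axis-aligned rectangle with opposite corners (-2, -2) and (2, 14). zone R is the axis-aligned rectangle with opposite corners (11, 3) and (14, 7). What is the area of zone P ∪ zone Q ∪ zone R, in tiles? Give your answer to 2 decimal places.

80.00

By inclusion–exclusion:
Individual areas: |zone P| = 16, |zone Q| = 64, |zone R| = 12.
|zone P∩zone Q|: x∈[-1,2], y∈[7,11] → 3·4 = 12.
|zone P∩zone R| = 0 (no overlap).
|zone Q∩zone R| = 0 (no overlap).
|zone P∩zone Q∩zone R| = 0.
|zone P ∪ zone Q ∪ zone R| = 92 − 12 + 0 = 80.00.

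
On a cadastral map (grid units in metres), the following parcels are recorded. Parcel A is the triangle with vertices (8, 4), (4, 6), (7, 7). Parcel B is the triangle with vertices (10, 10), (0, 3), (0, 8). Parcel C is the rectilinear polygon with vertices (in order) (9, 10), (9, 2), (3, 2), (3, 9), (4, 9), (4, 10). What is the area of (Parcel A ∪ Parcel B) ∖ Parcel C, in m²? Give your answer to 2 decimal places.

13.00

|Parcel A ∪ Parcel B| = 29.9621.
|(Parcel A ∪ Parcel B) ∩ Parcel C| = 16.9621.
|(Parcel A ∪ Parcel B) ∖ Parcel C| = 29.9621 − 16.9621 = 13.00.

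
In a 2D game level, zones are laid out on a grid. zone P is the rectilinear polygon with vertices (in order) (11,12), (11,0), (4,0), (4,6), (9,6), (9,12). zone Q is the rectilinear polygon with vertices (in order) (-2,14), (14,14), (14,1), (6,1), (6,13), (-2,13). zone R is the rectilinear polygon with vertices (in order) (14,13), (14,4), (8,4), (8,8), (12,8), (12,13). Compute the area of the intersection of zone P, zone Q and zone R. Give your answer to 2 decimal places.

10.00

The intersection is the polygon with vertices (9,6), (9,8), (11,8), (11,4), (8,4), (8,6).
By the shoelace formula its area is 10.00.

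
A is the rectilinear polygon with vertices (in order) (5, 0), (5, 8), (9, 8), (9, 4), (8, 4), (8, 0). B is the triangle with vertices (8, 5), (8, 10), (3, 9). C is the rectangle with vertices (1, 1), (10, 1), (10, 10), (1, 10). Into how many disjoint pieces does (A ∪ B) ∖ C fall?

1

(A ∪ B) ∖ C is a single connected region.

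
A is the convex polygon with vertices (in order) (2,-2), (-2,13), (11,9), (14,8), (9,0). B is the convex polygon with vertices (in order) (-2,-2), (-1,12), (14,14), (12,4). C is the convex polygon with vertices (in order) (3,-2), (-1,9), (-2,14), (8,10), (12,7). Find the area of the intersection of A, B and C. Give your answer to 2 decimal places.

The intersection is the polygon with vertices (-1,12), (0.57,12.209), (8.174,9.87), (12,7), (6.75,1.75), (2.326,-0.146), (-0.75,8.312), (-1.155,9.831).
By the shoelace formula its area is 94.16.

94.16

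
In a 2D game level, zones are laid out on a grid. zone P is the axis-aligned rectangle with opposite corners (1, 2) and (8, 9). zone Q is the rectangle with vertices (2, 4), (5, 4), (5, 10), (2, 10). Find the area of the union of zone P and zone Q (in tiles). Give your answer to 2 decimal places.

By inclusion–exclusion:
Individual areas: |zone P| = 49, |zone Q| = 18.
|zone P∩zone Q|: x∈[2,5], y∈[4,9] → 3·5 = 15.
|zone P ∪ zone Q| = 67 − 15 = 52.00.

52.00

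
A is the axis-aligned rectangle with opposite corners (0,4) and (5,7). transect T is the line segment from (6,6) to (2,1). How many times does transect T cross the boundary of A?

2

The segment meets the boundary at (4.4,4), (5,4.75).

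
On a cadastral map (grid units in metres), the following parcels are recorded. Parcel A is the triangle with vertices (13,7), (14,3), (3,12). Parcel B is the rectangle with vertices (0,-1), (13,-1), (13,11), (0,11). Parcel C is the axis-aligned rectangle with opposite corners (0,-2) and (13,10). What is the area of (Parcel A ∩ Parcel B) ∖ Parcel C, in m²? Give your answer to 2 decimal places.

1.17

|Parcel A ∩ Parcel B| = 15.5202.
|(Parcel A ∩ Parcel B) ∩ Parcel C| = 14.3535.
|(Parcel A ∩ Parcel B) ∖ Parcel C| = 15.5202 − 14.3535 = 1.17.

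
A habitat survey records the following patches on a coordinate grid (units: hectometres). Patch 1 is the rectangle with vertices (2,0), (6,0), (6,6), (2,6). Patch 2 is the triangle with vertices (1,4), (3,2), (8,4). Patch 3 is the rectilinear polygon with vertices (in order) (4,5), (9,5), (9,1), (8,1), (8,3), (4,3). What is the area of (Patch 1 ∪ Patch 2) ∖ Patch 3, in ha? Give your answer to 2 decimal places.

|Patch 1 ∪ Patch 2| = 25.3.
|(Patch 1 ∪ Patch 2) ∩ Patch 3| = 4.8.
|(Patch 1 ∪ Patch 2) ∖ Patch 3| = 25.3 − 4.8 = 20.50.

20.50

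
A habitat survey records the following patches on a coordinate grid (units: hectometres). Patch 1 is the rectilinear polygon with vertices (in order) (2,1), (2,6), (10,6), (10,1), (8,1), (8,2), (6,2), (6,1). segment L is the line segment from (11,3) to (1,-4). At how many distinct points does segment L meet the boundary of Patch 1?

2

The segment meets the boundary at (8.143,1), (10,2.3).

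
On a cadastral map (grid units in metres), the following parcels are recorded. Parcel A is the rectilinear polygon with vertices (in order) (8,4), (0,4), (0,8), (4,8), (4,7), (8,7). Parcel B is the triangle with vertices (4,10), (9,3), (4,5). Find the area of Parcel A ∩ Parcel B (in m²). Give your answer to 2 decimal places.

8.34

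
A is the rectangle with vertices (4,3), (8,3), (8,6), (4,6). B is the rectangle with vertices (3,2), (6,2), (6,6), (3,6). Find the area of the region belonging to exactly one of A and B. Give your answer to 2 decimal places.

|A∩B|: x∈[4,6], y∈[3,6] → 2·3 = 6.
|A △ B| = |A| + |B| − 2·|A∩B| = 12 + 12 − 12 = 12.00.

12.00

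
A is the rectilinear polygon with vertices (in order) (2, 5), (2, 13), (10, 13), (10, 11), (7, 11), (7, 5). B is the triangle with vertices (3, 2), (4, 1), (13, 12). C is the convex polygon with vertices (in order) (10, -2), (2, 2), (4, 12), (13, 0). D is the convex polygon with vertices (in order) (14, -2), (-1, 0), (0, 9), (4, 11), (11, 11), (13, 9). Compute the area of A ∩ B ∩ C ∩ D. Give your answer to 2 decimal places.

0.50

The intersection is the polygon with vertices (7,6), (7,5), (6,5).
By the shoelace formula its area is 0.50.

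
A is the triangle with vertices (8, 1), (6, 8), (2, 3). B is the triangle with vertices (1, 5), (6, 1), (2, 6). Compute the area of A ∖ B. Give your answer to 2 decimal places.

17.08

|A| = 19, |A∩B| = 1.9175.
|A ∖ B| = |A| − |A∩B| = 19 − 1.9175 = 17.08.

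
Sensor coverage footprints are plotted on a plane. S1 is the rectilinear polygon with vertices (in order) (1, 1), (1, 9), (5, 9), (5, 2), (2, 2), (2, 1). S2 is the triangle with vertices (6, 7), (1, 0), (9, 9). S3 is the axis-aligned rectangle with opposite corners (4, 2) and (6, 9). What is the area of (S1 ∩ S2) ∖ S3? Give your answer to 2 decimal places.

|S1 ∩ S2| = 1.901.
|(S1 ∩ S2) ∩ S3| = 0.9625.
|(S1 ∩ S2) ∖ S3| = 1.901 − 0.9625 = 0.94.

0.94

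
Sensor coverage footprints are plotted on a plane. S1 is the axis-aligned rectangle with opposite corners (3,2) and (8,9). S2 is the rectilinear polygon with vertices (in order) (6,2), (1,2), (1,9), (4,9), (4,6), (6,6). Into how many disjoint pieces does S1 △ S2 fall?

S1 △ S2 splits into 2 disjoint pieces (area 20, area 14).

2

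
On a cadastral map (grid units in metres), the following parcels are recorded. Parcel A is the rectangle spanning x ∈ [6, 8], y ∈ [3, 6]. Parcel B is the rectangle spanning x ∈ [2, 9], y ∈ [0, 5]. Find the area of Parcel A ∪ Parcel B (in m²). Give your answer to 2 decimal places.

37.00

By inclusion–exclusion:
Individual areas: |Parcel A| = 6, |Parcel B| = 35.
|Parcel A∩Parcel B|: x∈[6,8], y∈[3,5] → 2·2 = 4.
|Parcel A ∪ Parcel B| = 41 − 4 = 37.00.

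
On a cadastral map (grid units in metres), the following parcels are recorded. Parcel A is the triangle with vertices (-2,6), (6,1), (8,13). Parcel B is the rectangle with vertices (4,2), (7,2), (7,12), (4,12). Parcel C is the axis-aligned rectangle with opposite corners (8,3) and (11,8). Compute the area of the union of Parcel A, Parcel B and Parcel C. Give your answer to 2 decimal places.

72.45

By inclusion–exclusion:
Individual areas: |Parcel A| = 53, |Parcel B| = 30, |Parcel C| = 15.
|Parcel A∩Parcel B| = 25.5524.
|Parcel A∩Parcel C| = 0.
|Parcel B∩Parcel C| = 0 (no overlap).
|Parcel A∩Parcel B∩Parcel C| = 0.
|Parcel A ∪ Parcel B ∪ Parcel C| = 98 − 25.5524 + 0 = 72.45.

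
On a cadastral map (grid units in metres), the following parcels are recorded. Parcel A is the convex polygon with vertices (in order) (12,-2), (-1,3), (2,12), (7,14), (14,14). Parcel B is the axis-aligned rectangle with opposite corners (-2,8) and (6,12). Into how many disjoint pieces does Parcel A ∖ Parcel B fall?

Parcel A ∖ Parcel B is a single connected region.

1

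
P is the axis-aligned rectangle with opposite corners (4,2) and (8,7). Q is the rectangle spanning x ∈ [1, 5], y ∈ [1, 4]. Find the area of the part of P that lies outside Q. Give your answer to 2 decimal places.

18.00

|P∩Q|: x∈[4,5], y∈[2,4] → 1·2 = 2.
|P| = 20.
|P ∖ Q| = |P| − |P∩Q| = 20 − 2 = 18.00.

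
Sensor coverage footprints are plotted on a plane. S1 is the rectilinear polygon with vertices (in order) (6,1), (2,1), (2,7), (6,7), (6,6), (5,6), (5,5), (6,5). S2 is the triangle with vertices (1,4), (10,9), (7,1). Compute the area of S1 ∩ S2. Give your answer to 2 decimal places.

The intersection is the polygon with vertices (2,4.556), (6,6.778), (6,6), (5,6), (5,5), (6,5), (6,1.5), (2,3.5).
By the shoelace formula its area is 11.67.

11.67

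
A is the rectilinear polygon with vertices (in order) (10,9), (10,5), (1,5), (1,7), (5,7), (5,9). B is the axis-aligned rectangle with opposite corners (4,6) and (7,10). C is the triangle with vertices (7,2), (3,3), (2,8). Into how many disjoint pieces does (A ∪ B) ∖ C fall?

2

(A ∪ B) ∖ C splits into 2 disjoint pieces (area 27.6667, area 2.8).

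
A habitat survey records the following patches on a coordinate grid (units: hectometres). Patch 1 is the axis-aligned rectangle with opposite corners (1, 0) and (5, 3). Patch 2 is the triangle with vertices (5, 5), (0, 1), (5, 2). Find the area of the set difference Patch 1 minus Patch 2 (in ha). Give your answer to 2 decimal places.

7.30

|Patch 1| = 12, |Patch 1∩Patch 2| = 4.7.
|Patch 1 ∖ Patch 2| = |Patch 1| − |Patch 1∩Patch 2| = 12 − 4.7 = 7.30.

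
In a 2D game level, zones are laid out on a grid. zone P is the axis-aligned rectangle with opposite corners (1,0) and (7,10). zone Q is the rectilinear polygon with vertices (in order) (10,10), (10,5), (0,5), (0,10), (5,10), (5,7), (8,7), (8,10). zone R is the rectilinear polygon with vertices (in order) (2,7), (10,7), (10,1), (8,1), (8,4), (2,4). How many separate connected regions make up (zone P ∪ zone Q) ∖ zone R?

2

(zone P ∪ zone Q) ∖ zone R splits into 2 disjoint pieces (area 50, area 6).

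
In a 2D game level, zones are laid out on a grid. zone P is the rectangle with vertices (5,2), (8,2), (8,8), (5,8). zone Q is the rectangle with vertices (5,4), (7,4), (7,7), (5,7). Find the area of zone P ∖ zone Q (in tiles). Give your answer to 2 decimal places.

12.00

|zone P∩zone Q|: x∈[5,7], y∈[4,7] → 2·3 = 6.
|zone P| = 18.
|zone P ∖ zone Q| = |zone P| − |zone P∩zone Q| = 18 − 6 = 12.00.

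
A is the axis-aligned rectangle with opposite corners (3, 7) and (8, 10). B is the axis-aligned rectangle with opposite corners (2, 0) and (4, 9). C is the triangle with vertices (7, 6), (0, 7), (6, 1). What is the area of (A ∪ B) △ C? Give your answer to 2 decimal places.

38.71

|A ∪ B| = 31.
|(A ∪ B) ∩ C| = 5.1429.
|(A ∪ B) △ C| = 31 + 18 − 10.2857 = 38.71.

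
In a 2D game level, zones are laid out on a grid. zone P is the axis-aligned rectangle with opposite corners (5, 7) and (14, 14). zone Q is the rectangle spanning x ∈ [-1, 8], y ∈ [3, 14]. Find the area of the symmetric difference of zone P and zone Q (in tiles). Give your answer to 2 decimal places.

120.00

|zone P∩zone Q|: x∈[5,8], y∈[7,14] → 3·7 = 21.
|zone P △ zone Q| = |zone P| + |zone Q| − 2·|zone P∩zone Q| = 63 + 99 − 42 = 120.00.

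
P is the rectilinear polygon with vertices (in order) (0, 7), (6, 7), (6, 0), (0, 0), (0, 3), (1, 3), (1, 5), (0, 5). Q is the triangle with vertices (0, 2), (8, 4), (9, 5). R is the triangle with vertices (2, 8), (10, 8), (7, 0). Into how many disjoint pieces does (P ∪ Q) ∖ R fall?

2

(P ∪ Q) ∖ R splits into 2 disjoint pieces (area 0.0095, area 30.8875).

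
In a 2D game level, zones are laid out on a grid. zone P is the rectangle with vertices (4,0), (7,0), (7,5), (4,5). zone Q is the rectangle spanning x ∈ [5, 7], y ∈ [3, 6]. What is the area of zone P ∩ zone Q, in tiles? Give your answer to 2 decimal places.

4.00

|zone P∩zone Q|: x∈[5,7], y∈[3,5] → 2·2 = 4.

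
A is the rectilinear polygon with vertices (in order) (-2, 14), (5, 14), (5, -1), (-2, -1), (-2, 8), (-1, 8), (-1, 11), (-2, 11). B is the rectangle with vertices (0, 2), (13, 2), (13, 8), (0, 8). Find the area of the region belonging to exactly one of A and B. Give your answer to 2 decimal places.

|A| = 102, |B| = 78, |A∩B| = 30.
|A △ B| = |A| + |B| − 2·|A∩B| = 102 + 78 − 60 = 120.00.

120.00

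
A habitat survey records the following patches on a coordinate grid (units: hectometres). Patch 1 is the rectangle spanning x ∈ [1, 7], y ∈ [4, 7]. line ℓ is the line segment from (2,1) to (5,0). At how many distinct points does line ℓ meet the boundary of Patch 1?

The segment lies entirely outside Patch 1 and never meets its boundary.

0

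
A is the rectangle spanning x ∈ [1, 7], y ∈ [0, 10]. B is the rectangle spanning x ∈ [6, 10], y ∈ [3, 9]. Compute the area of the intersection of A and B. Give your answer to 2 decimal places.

6.00

|A∩B|: x∈[6,7], y∈[3,9] → 1·6 = 6.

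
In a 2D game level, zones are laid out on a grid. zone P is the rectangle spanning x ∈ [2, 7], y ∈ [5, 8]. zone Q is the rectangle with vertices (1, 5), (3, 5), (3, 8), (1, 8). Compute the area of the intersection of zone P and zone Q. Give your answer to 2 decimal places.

3.00

|zone P∩zone Q|: x∈[2,3], y∈[5,8] → 1·3 = 3.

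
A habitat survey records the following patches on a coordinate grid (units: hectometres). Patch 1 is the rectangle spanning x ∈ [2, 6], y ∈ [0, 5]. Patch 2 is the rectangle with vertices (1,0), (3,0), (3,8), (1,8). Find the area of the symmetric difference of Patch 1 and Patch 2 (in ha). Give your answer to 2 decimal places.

26.00

|Patch 1∩Patch 2|: x∈[2,3], y∈[0,5] → 1·5 = 5.
|Patch 1 △ Patch 2| = |Patch 1| + |Patch 2| − 2·|Patch 1∩Patch 2| = 20 + 16 − 10 = 26.00.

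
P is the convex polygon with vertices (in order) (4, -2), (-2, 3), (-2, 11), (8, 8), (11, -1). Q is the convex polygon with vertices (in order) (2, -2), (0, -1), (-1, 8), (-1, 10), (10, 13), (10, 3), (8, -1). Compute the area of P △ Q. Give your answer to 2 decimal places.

56.80

|P| = 113, |Q| = 133, |P∩Q| = 94.6.
|P △ Q| = |P| + |Q| − 2·|P∩Q| = 113 + 133 − 189.2 = 56.80.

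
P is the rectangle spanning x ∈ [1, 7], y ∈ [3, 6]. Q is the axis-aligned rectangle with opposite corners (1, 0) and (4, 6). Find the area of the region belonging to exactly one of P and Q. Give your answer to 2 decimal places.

|P∩Q|: x∈[1,4], y∈[3,6] → 3·3 = 9.
|P △ Q| = |P| + |Q| − 2·|P∩Q| = 18 + 18 − 18 = 18.00.

18.00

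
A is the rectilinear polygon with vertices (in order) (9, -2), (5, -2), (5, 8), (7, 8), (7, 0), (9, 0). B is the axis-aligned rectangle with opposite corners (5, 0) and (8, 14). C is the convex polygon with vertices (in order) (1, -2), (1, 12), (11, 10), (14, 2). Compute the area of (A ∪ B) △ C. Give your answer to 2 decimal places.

|A ∪ B| = 50.
|(A ∪ B) ∩ C| = 33.6231.
|(A ∪ B) △ C| = 50 + 128 − 67.2462 = 110.75.

110.75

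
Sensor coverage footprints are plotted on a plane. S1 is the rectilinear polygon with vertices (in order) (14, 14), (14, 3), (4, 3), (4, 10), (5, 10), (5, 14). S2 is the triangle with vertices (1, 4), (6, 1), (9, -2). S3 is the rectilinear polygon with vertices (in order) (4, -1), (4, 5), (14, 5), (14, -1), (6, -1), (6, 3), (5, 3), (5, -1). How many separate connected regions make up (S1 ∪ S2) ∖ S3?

4

(S1 ∪ S2) ∖ S3 splits into 4 disjoint pieces (area 86, area 0.1667, area 0.675, area 0.675).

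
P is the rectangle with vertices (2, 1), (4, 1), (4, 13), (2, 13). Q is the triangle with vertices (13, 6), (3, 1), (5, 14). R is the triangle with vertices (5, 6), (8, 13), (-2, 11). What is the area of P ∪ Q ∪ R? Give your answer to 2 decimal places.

91.13

By inclusion–exclusion:
Individual areas: |P| = 24, |Q| = 60, |R| = 32.
|P∩Q| = 3.
|P∩R| = 9.1429.
|Q∩R| = 12.7658.
|P∩Q∩R| = 0.0428.
|P ∪ Q ∪ R| = 116 − 24.9087 + 0.0428 = 91.13.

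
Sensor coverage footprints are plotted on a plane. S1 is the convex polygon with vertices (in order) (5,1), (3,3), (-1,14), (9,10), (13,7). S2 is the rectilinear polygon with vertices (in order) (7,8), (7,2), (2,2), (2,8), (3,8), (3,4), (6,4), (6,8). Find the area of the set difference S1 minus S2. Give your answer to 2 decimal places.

|S1| = 84, |S1∩S2| = 14.9583.
|S1 ∖ S2| = |S1| − |S1∩S2| = 84 − 14.9583 = 69.04.

69.04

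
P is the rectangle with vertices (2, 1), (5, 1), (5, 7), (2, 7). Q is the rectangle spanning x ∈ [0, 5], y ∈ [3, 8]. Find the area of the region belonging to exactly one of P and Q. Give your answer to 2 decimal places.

19.00

|P∩Q|: x∈[2,5], y∈[3,7] → 3·4 = 12.
|P △ Q| = |P| + |Q| − 2·|P∩Q| = 18 + 25 − 24 = 19.00.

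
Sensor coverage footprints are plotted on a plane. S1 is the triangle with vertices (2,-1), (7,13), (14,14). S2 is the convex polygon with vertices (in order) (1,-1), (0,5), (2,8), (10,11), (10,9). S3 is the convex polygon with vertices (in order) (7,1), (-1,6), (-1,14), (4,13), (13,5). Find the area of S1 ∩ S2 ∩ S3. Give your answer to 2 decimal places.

18.10

The intersection is the polygon with vertices (7.363,10.011), (9.333,8.259), (4.312,2.68), (3.496,3.19), (5.711,9.392).
By the shoelace formula its area is 18.10.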